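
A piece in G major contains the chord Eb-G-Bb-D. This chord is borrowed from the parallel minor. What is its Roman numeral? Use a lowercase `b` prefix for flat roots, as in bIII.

The root Eb is the lowered 6th scale degree — diatonically G major has E there. The diatonic chord on degree 6 would be Em (vi), but Eb–G–Bb–D is the major-seventh chord from G minor. As a borrowed chord it is labeled bVImaj7.

bVImaj7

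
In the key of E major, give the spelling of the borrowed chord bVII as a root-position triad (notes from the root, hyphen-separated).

D-F#-A

Scale degree 7 in E major is D#. bVII uses the lowered form, D, taken from E minor. Stacking thirds in E minor on D gives D–F#–A.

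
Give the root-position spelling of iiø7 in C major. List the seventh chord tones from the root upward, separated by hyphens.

The root, D, is scale degree 2 — the same note in C major and C minor; only the chord quality changes. In C minor the chord on D is D–F–Ab–C.

D-F-Ab-C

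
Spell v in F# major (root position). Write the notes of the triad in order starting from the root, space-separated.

v is built on scale degree 5, which is C# in both F# major and its parallel. Stacking thirds in F# minor on C# gives C#–E–G#.

C# E G#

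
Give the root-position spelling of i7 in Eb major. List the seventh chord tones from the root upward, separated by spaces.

Eb Gb Bb Db

i7 is built on scale degree 1, which is Eb in both Eb major and its parallel. Stacking thirds in Eb minor on Eb gives Eb–Gb–Bb–Db.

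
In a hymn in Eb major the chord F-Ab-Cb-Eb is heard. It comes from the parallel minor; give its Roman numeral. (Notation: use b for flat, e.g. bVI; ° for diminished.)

F is scale degree 2 in Eb major. The diatonic chord on degree 2 would be Fm (ii), but F–Ab–Cb–Eb is the half-diminished-seventh chord from Eb minor. As a borrowed chord it is labeled iiø7.

iiø7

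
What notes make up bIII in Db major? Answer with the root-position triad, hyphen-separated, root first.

The root of bIII is the lowered 3rd degree: F becomes Fb. Building the major chord from the parallel minor on Fb: Fb–Ab–Cb.

Fb-Ab-Cb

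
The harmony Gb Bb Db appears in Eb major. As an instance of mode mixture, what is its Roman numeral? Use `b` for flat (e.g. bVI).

bIII

In Eb major scale degree 3 is G; Gb is its lowered form, from Eb minor. Gb–Bb–Db is a major chord — the form found in Eb minor, not the diatonic iii (Gm). Borrowed into Eb major it is written bIII.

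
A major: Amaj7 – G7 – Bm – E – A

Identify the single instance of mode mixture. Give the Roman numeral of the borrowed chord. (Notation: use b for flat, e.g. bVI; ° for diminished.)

The diatonic triads in A major are A, Bm, C#m, D, E, F#m, G#dim. Amaj7, Bm, E and A all belong to that set. G7 (G–B–D–F) is not: scale degree 7 in A major carries G#dim (vii°). In A minor the chord on that degree is G7, so here it functions as bVII7, borrowed from the parallel minor.

bVII7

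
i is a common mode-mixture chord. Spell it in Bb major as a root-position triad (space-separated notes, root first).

Bb Db F

The root, Bb, is scale degree 1 — the same note in Bb major and Bb minor; only the chord quality changes. Stacking thirds in Bb minor on Bb gives Bb–Db–F.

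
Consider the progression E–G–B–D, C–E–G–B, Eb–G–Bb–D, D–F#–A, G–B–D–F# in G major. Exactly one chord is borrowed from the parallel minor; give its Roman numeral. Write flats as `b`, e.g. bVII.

bVImaj7

In G major the diatonic chords are G, Am, Bm, C, D, Em, F#dim. Of the given chords, E–G–B–D = Em7, C–E–G–B = Cmaj7, D–F#–A = D and G–B–D–F# = Gmaj7 are diatonic. But Eb–G–Bb–D is foreign: the diatonic vi on degree 6 is Em, whereas Ebmaj7 comes from G minor. It is labeled bVImaj7.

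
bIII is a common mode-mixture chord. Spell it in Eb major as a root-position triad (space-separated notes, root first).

bIII is built on the lowered scale degree 3. In Eb major degree 3 is G; lowered it becomes Gb. Stacking thirds in Eb minor on Gb gives Gb–Bb–Db.

Gb Bb Db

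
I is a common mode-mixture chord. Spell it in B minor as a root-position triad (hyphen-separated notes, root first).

I is built on scale degree 1, which is B in both B minor and its parallel. In B major the chord on B is B–D#–F#.

B-D#-F#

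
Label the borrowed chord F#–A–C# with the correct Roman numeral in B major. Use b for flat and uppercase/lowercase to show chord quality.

The root F# is the diatonic 5th degree of B major; the borrowing shows in the chord quality. The diatonic chord on degree 5 would be F# (V), but F#–A–C# is the minor chord from B minor. As a borrowed chord it is labeled v.

v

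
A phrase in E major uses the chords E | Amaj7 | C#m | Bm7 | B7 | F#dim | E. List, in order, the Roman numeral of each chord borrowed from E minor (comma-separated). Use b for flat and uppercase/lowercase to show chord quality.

v7, ii°

The diatonic triads in E major are E, F#m, G#m, A, B, C#m, D#dim. Of the given chords, E, Amaj7, C#m and B7 are diatonic. Bm7 (B–D–F#–A) doesn't fit — on degree 5 E major would have B (V). Bm7 is the degree-5 chord of E minor, so it is the borrowed v7. F#dim (F#–A–C) is not: scale degree 2 in E major carries F#m (ii). In E minor the chord on that degree is F#dim, so here it functions as ii°, borrowed from the parallel minor.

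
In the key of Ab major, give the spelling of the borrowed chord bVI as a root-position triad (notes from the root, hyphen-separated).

bVI is built on the lowered scale degree 6. In Ab major degree 6 is F; lowered it becomes Fb. Stacking thirds in Ab minor on Fb gives Fb–Ab–Cb.

Fb-Ab-Cb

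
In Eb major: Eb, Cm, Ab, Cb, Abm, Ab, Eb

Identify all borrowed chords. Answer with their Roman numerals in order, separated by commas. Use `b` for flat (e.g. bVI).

bVI, iv

Eb major has the diatonic set Eb, Fm, Gm, Ab, Bb, Cm, Ddim. Eb, Cm and Ab are all diatonic. Cb (Cb–Eb–Gb) is not: scale degree 6 in Eb major carries Cm (vi). In Eb minor the chord on that degree is Cb, so here it functions as bVI, borrowed from the parallel minor. Abm (Ab–Cb–Eb) doesn't fit — on degree 4 Eb major would have Ab (IV). Abm is the degree-4 chord of Eb minor, so it is the borrowed iv.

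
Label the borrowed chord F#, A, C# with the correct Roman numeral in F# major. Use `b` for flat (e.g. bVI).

The root F# is the diatonic 1st degree of F# major; the borrowing shows in the chord quality. Diatonically F# major has F# (I) on that degree; F#–A–C# is instead the minor chord native to F# minor, so it takes the label i.

i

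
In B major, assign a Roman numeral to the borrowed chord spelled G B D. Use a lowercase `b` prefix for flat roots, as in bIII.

G is the lowered form of scale degree 6 in B major (the diatonic degree 6 is G#). G–B–D is a major chord — the form found in B minor, not the diatonic vi (G#m). Borrowed into B major it is written bVI.

bVI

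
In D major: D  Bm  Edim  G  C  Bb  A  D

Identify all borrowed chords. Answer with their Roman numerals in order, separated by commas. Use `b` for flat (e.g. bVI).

The diatonic triads in D major are D, Em, F#m, G, A, Bm, C#dim. D, Bm, G and A all belong to that set. Edim (E–G–Bb) is not: scale degree 2 in D major carries Em (ii). In D minor the chord on that degree is Edim, so here it functions as ii°, borrowed from the parallel minor. But C (C–E–G) is foreign: the diatonic vii° on degree 7 is C#dim, whereas C comes from D minor. It is labeled bVII. But Bb (Bb–D–F) is foreign: the diatonic vi on degree 6 is Bm, whereas Bb comes from D minor. It is labeled bVI.

ii°, bVII, bVI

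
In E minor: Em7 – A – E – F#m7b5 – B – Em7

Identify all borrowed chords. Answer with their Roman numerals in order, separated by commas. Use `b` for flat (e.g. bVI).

In E minor (with V from harmonic minor) the diatonic chords are Em, F#dim, G, Am, B, C, D. Em7, F#m7b5 and B all belong to that set. But A (A–C#–E) is foreign: the diatonic iv on degree 4 is Am, whereas A comes from E major. It is labeled IV. But E (E–G#–B) is foreign: the diatonic i on degree 1 is Em, whereas E comes from E major. It is labeled I.

IV, I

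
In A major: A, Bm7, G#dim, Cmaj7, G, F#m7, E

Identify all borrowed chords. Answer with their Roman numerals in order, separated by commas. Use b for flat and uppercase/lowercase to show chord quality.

bIIImaj7, bVII

A major has the diatonic set A, Bm, C#m, D, E, F#m, G#dim. A, Bm7, G#dim, F#m7 and E are all diatonic. Cmaj7 (C–E–G–B) doesn't fit — on degree 3 A major would have C#m (iii). Cmaj7 is the degree-3 chord of A minor, so it is the borrowed bIIImaj7. But G (G–B–D) is foreign: the diatonic vii° on degree 7 is G#dim, whereas G comes from A minor. It is labeled bVII.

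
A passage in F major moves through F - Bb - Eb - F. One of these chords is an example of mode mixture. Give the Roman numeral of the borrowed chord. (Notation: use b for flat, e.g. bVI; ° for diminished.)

In F major the diatonic chords are F, Gm, Am, Bb, C, Dm, Edim. F and Bb are both diatonic. Eb (Eb–G–Bb) doesn't fit — on degree 7 F major would have Edim (vii°). Eb is the degree-7 chord of F minor, so it is the borrowed bVII.

bVII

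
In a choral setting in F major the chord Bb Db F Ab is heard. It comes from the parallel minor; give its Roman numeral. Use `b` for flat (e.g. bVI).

iv7

The root Bb is the diatonic 4th degree of F major; the borrowing shows in the chord quality. Diatonically F major has Bb (IV) on that degree; Bb–Db–F–Ab is instead the minor-seventh chord native to F minor, so it takes the label iv7.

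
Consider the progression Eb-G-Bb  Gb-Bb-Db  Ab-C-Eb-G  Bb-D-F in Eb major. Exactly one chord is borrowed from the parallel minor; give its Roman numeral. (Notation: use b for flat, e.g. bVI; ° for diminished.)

bIII

The diatonic triads in Eb major are Eb, Fm, Gm, Ab, Bb, Cm, Ddim. Eb–G–Bb = Eb, Ab–C–Eb–G = Abmaj7 and Bb–D–F = Bb are all diatonic. But Gb–Bb–Db is foreign: the diatonic iii on degree 3 is Gm, whereas Gb comes from Eb minor. It is labeled bIII.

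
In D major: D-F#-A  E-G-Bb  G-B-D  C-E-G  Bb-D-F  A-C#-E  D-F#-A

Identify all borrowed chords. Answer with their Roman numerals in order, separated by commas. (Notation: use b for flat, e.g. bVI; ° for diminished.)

In D major the diatonic chords are D, Em, F#m, G, A, Bm, C#dim. D–F#–A = D, G–B–D = G and A–C#–E = A all belong to that set. E–G–Bb is not: scale degree 2 in D major carries Em (ii). In D minor the chord on that degree is Edim, so here it functions as ii°, borrowed from the parallel minor. But C–E–G is foreign: the diatonic vii° on degree 7 is C#dim, whereas C comes from D minor. It is labeled bVII. Bb–D–F is not: scale degree 6 in D major carries Bm (vi). In D minor the chord on that degree is Bb, so here it functions as bVI, borrowed from the parallel minor.

ii°, bVII, bVI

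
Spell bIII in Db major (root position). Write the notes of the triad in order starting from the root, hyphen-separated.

Fb-Ab-Cb

The root of bIII is the lowered 3rd degree: F becomes Fb. Building the major chord from the parallel minor on Fb: Fb–Ab–Cb.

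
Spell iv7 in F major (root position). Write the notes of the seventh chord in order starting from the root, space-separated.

Bb Db F Ab

The root, Bb, is scale degree 4 — the same note in F major and F minor; only the chord quality changes. Stacking thirds in F minor on Bb gives Bb–Db–F–Ab.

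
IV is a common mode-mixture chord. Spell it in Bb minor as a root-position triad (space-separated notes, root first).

IV is built on scale degree 4, which is Eb in both Bb minor and its parallel. Stacking thirds in Bb major on Eb gives Eb–G–Bb.

Eb G Bb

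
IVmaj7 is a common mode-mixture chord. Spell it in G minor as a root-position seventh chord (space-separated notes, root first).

C E G B

IVmaj7 is built on scale degree 4, which is C in both G minor and its parallel. In G major the chord on C is C–E–G–B.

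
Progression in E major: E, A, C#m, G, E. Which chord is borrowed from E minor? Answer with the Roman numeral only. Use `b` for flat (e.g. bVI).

E major has the diatonic set E, F#m, G#m, A, B, C#m, D#dim. E, A and C#m are all diatonic. But G (G–B–D) is foreign: the diatonic iii on degree 3 is G#m, whereas G comes from E minor. It is labeled bIII.

bIII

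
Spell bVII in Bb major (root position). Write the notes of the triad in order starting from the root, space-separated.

Ab C Eb

Scale degree 7 in Bb major is A. bVII uses the lowered form, Ab, taken from Bb minor. Building the major chord from the parallel minor on Ab: Ab–C–Eb.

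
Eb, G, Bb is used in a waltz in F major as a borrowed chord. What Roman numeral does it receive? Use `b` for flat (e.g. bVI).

The root Eb is the lowered 7th scale degree — diatonically F major has E there. The diatonic chord on degree 7 would be Edim (vii°), but Eb–G–Bb is the major chord from F minor. As a borrowed chord it is labeled bVII.

bVII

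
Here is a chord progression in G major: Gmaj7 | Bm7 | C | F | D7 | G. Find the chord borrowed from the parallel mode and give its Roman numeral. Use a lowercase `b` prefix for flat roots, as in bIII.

bVII

The diatonic triads in G major are G, Am, Bm, C, D, Em, F#dim. Gmaj7, Bm7, C, D7 and G all belong to that set. But F (F–A–C) is foreign: the diatonic vii° on degree 7 is F#dim, whereas F comes from G minor. It is labeled bVII.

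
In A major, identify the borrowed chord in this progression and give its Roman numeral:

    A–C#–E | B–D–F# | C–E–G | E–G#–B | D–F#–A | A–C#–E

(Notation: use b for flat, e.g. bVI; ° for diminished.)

In A major the diatonic chords are A, Bm, C#m, D, E, F#m, G#dim. A–C#–E = A, B–D–F# = Bm, E–G#–B = E and D–F#–A = D are all diatonic. But C–E–G is foreign: the diatonic iii on degree 3 is C#m, whereas C comes from A minor. It is labeled bIII.

bIII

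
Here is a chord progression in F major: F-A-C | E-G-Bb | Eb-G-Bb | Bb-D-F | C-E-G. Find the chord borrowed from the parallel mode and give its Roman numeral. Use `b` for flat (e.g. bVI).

F major has the diatonic set F, Gm, Am, Bb, C, Dm, Edim. F–A–C = F, E–G–Bb = Edim, Bb–D–F = Bb and C–E–G = C all belong to that set. Eb–G–Bb is not: scale degree 7 in F major carries Edim (vii°). In F minor the chord on that degree is Eb, so here it functions as bVII, borrowed from the parallel minor.

bVII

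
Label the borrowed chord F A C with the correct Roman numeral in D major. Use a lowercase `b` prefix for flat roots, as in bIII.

bIII

The root F is the lowered 3rd scale degree — diatonically D major has F# there. F–A–C is a major chord — the form found in D minor, not the diatonic iii (F#m). Borrowed into D major it is written bIII.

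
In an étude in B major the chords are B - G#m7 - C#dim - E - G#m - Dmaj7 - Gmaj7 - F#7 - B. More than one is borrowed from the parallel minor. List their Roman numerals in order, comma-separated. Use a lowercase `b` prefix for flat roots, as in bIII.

The diatonic triads in B major are B, C#m, D#m, E, F#, G#m, A#dim. B, G#m7, E, G#m and F#7 all belong to that set. C#dim (C#–E–G) is not: scale degree 2 in B major carries C#m (ii). In B minor the chord on that degree is C#dim, so here it functions as ii°, borrowed from the parallel minor. Dmaj7 (D–F#–A–C#) doesn't fit — on degree 3 B major would have D#m (iii). Dmaj7 is the degree-3 chord of B minor, so it is the borrowed bIIImaj7. Gmaj7 (G–B–D–F#) doesn't fit — on degree 6 B major would have G#m (vi). Gmaj7 is the degree-6 chord of B minor, so it is the borrowed bVImaj7.

ii°, bIIImaj7, bVImaj7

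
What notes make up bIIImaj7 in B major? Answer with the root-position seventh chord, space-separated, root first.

D F# A C#

bIIImaj7 is built on the lowered scale degree 3. In B major degree 3 is D#; lowered it becomes D. Building the major-seventh chord from the parallel minor on D: D–F#–A–C#.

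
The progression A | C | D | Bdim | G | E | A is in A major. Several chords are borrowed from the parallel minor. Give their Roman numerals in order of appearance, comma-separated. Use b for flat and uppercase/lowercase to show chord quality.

In A major the diatonic chords are A, Bm, C#m, D, E, F#m, G#dim. A, D and E all belong to that set. C (C–E–G) is not: scale degree 3 in A major carries C#m (iii). In A minor the chord on that degree is C, so here it functions as bIII, borrowed from the parallel minor. Bdim (B–D–F) doesn't fit — on degree 2 A major would have Bm (ii). Bdim is the degree-2 chord of A minor, so it is the borrowed ii°. G (G–B–D) is not: scale degree 7 in A major carries G#dim (vii°). In A minor the chord on that degree is G, so here it functions as bVII, borrowed from the parallel minor.

bIII, ii°, bVII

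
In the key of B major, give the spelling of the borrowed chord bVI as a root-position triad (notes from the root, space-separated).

bVI is built on the lowered scale degree 6. In B major degree 6 is G#; lowered it becomes G. Stacking thirds in B minor on G gives G–B–D.

G B D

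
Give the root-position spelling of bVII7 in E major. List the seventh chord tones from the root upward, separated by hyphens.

The root of bVII7 is the lowered 7th degree: D# becomes D. Building the dominant-seventh chord from the parallel minor on D: D–F#–A–C.

D-F#-A-C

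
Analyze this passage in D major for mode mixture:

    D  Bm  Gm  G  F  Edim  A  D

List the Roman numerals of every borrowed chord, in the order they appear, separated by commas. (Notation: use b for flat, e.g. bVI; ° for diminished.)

In D major the diatonic chords are D, Em, F#m, G, A, Bm, C#dim. D, Bm, G and A all belong to that set. Gm (G–Bb–D) is not: scale degree 4 in D major carries G (IV). In D minor the chord on that degree is Gm, so here it functions as iv, borrowed from the parallel minor. F (F–A–C) doesn't fit — on degree 3 D major would have F#m (iii). F is the degree-3 chord of D minor, so it is the borrowed bIII. Edim (E–G–Bb) is not: scale degree 2 in D major carries Em (ii). In D minor the chord on that degree is Edim, so here it functions as ii°, borrowed from the parallel minor.

iv, bIII, ii°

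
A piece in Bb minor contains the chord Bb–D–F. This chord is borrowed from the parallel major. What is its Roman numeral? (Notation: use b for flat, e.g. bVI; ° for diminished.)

I

Bb is scale degree 1 in Bb minor. The diatonic chord on degree 1 would be Bbm (i), but Bb–D–F is the major chord from Bb major. As a borrowed chord it is labeled I.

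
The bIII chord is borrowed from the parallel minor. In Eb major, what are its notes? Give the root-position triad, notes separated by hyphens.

The root of bIII is the lowered 3rd degree: G becomes Gb. Building the major chord from the parallel minor on Gb: Gb–Bb–Db.

Gb-Bb-Db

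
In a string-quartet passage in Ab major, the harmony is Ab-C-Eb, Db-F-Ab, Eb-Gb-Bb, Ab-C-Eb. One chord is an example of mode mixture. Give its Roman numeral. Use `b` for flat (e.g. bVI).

v

In Ab major the diatonic chords are Ab, Bbm, Cm, Db, Eb, Fm, Gdim. Of the given chords, Ab–C–Eb = Ab and Db–F–Ab = Db are diatonic. Eb–Gb–Bb is not: scale degree 5 in Ab major carries Eb (V). In Ab minor the chord on that degree is Ebm, so here it functions as v, borrowed from the parallel minor.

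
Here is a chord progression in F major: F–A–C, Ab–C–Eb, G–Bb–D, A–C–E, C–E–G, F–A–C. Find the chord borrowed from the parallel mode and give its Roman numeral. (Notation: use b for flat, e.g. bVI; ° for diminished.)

F major has the diatonic set F, Gm, Am, Bb, C, Dm, Edim. F–A–C = F, G–Bb–D = Gm, A–C–E = Am and C–E–G = C are all diatonic. But Ab–C–Eb is foreign: the diatonic iii on degree 3 is Am, whereas Ab comes from F minor. It is labeled bIII.

bIII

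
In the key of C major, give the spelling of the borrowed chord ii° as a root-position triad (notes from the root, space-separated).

The root, D, is scale degree 2 — the same note in C major and C minor; only the chord quality changes. In C minor the chord on D is D–F–Ab.

D F Ab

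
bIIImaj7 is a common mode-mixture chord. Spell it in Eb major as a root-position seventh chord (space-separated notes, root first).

Gb Bb Db F

bIIImaj7 is built on the lowered scale degree 3. In Eb major degree 3 is G; lowered it becomes Gb. Building the major-seventh chord from the parallel minor on Gb: Gb–Bb–Db–F.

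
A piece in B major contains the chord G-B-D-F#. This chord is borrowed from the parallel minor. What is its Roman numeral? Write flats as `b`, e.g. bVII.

bVImaj7

G is the lowered form of scale degree 6 in B major (the diatonic degree 6 is G#). The diatonic chord on degree 6 would be G#m (vi), but G–B–D–F# is the major-seventh chord from B minor. As a borrowed chord it is labeled bVImaj7.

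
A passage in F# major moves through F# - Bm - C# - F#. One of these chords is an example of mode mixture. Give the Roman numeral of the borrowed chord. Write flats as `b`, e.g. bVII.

The diatonic triads in F# major are F#, G#m, A#m, B, C#, D#m, E#dim. Of the given chords, F# and C# are diatonic. But Bm (B–D–F#) is foreign: the diatonic IV on degree 4 is B, whereas Bm comes from F# minor. It is labeled iv.

iv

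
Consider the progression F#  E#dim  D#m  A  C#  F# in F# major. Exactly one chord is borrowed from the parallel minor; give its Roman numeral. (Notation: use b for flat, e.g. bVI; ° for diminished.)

In F# major the diatonic chords are F#, G#m, A#m, B, C#, D#m, E#dim. F#, E#dim, D#m and C# all belong to that set. But A (A–C#–E) is foreign: the diatonic iii on degree 3 is A#m, whereas A comes from F# minor. It is labeled bIII.

bIII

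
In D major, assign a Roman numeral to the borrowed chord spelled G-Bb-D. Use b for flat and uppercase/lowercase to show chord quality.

G is scale degree 4 in D major. The diatonic chord on degree 4 would be G (IV), but G–Bb–D is the minor chord from D minor. As a borrowed chord it is labeled iv.

iv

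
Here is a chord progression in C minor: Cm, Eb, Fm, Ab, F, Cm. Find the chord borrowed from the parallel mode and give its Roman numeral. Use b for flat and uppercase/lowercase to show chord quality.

The diatonic triads in C minor (with V from harmonic minor) are Cm, Ddim, Eb, Fm, G, Ab, Bb. Cm, Eb, Fm and Ab all belong to that set. F (F–A–C) is not: scale degree 4 in C minor carries Fm (iv). In C major the chord on that degree is F, so here it functions as IV, borrowed from the parallel major.

IV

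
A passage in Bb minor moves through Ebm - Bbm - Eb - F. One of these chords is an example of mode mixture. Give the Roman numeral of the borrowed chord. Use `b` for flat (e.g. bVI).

In Bb minor (with V from harmonic minor) the diatonic chords are Bbm, Cdim, Db, Ebm, F, Gb, Ab. Of the given chords, Ebm, Bbm and F are diatonic. Eb (Eb–G–Bb) is not: scale degree 4 in Bb minor carries Ebm (iv). In Bb major the chord on that degree is Eb, so here it functions as IV, borrowed from the parallel major.

IV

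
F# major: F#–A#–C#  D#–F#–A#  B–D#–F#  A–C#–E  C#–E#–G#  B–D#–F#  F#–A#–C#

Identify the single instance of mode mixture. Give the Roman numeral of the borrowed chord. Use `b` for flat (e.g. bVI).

In F# major the diatonic chords are F#, G#m, A#m, B, C#, D#m, E#dim. Of the given chords, F#–A#–C# = F#, D#–F#–A# = D#m, B–D#–F# = B and C#–E#–G# = C# are diatonic. But A–C#–E is foreign: the diatonic iii on degree 3 is A#m, whereas A comes from F# minor. It is labeled bIII.

bIII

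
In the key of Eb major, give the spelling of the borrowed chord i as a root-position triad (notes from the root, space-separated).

i is built on scale degree 1, which is Eb in both Eb major and its parallel. Building the minor chord from the parallel minor on Eb: Eb–Gb–Bb.

Eb Gb Bb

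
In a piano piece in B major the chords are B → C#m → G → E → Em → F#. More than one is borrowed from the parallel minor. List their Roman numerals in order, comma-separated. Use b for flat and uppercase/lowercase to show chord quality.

B major has the diatonic set B, C#m, D#m, E, F#, G#m, A#dim. Of the given chords, B, C#m, E and F# are diatonic. But G (G–B–D) is foreign: the diatonic vi on degree 6 is G#m, whereas G comes from B minor. It is labeled bVI. But Em (E–G–B) is foreign: the diatonic IV on degree 4 is E, whereas Em comes from B minor. It is labeled iv.

bVI, iv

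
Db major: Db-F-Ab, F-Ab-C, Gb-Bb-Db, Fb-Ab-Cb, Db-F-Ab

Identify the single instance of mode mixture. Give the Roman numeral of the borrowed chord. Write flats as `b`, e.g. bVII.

bIII

The diatonic triads in Db major are Db, Ebm, Fm, Gb, Ab, Bbm, Cdim. Db–F–Ab = Db, F–Ab–C = Fm and Gb–Bb–Db = Gb are all diatonic. But Fb–Ab–Cb is foreign: the diatonic iii on degree 3 is Fm, whereas Fb comes from Db minor. It is labeled bIII.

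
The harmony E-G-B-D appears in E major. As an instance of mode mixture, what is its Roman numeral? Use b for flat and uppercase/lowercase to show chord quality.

i7

E is scale degree 1 in E major. E–G–B–D is a minor-seventh chord — the form found in E minor, not the diatonic I (E). Borrowed into E major it is written i7.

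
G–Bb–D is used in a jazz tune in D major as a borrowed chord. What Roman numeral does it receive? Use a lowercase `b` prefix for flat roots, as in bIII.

G is scale degree 4 in D major. The diatonic chord on degree 4 would be G (IV), but G–Bb–D is the minor chord from D minor. As a borrowed chord it is labeled iv.

iv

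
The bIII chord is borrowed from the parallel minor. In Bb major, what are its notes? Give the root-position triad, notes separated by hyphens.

Db-F-Ab

The root of bIII is the lowered 3rd degree: D becomes Db. In Bb minor the chord on Db is Db–F–Ab.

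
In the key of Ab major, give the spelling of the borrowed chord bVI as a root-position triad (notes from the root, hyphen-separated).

bVI is built on the lowered scale degree 6. In Ab major degree 6 is F; lowered it becomes Fb. Building the major chord from the parallel minor on Fb: Fb–Ab–Cb.

Fb-Ab-Cb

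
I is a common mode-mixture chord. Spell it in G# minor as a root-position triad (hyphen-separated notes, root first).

The root, G#, is scale degree 1 — the same note in G# minor and G# major; only the chord quality changes. Building the major chord from the parallel major on G#: G#–B#–D#.

G#-B#-D#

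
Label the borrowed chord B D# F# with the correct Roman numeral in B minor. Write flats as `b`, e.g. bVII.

The root B is the diatonic 1st degree of B minor; the borrowing shows in the chord quality. Diatonically B minor has Bm (i) on that degree; B–D#–F# is instead the major chord native to B major, so it takes the label I.

I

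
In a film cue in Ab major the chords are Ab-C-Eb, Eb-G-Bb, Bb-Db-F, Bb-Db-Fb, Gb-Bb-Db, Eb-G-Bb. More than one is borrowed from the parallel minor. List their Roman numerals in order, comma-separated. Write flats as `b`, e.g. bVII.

Ab major has the diatonic set Ab, Bbm, Cm, Db, Eb, Fm, Gdim. Of the given chords, Ab–C–Eb = Ab, Eb–G–Bb = Eb and Bb–Db–F = Bbm are diatonic. Bb–Db–Fb doesn't fit — on degree 2 Ab major would have Bbm (ii). Bbdim is the degree-2 chord of Ab minor, so it is the borrowed ii°. But Gb–Bb–Db is foreign: the diatonic vii° on degree 7 is Gdim, whereas Gb comes from Ab minor. It is labeled bVII.

ii°, bVII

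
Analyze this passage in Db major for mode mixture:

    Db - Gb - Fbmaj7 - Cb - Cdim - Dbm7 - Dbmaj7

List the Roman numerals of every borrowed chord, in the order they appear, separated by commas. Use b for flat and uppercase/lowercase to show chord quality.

The diatonic triads in Db major are Db, Ebm, Fm, Gb, Ab, Bbm, Cdim. Db, Gb, Cdim and Dbmaj7 all belong to that set. Fbmaj7 (Fb–Ab–Cb–Eb) is not: scale degree 3 in Db major carries Fm (iii). In Db minor the chord on that degree is Fbmaj7, so here it functions as bIIImaj7, borrowed from the parallel minor. But Cb (Cb–Eb–Gb) is foreign: the diatonic vii° on degree 7 is Cdim, whereas Cb comes from Db minor. It is labeled bVII. But Dbm7 (Db–Fb–Ab–Cb) is foreign: the diatonic I on degree 1 is Db, whereas Dbm7 comes from Db minor. It is labeled i7.

bIIImaj7, bVII, i7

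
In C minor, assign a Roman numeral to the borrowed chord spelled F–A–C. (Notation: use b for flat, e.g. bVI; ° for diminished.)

IV

F is scale degree 4 in C minor. F–A–C is a major chord — the form found in C major, not the diatonic iv (Fm). Borrowed into C minor it is written IV.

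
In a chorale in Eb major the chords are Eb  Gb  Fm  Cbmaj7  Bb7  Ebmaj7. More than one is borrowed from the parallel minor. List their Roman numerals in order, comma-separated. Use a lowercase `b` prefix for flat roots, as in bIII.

The diatonic triads in Eb major are Eb, Fm, Gm, Ab, Bb, Cm, Ddim. Eb, Fm, Bb7 and Ebmaj7 are all diatonic. Gb (Gb–Bb–Db) is not: scale degree 3 in Eb major carries Gm (iii). In Eb minor the chord on that degree is Gb, so here it functions as bIII, borrowed from the parallel minor. But Cbmaj7 (Cb–Eb–Gb–Bb) is foreign: the diatonic vi on degree 6 is Cm, whereas Cbmaj7 comes from Eb minor. It is labeled bVImaj7.

bIII, bVImaj7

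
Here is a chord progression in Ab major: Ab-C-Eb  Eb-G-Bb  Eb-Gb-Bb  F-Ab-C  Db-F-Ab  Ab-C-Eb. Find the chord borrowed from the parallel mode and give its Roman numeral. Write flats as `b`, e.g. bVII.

The diatonic triads in Ab major are Ab, Bbm, Cm, Db, Eb, Fm, Gdim. Of the given chords, Ab–C–Eb = Ab, Eb–G–Bb = Eb, F–Ab–C = Fm and Db–F–Ab = Db are diatonic. Eb–Gb–Bb doesn't fit — on degree 5 Ab major would have Eb (V). Ebm is the degree-5 chord of Ab minor, so it is the borrowed v.

v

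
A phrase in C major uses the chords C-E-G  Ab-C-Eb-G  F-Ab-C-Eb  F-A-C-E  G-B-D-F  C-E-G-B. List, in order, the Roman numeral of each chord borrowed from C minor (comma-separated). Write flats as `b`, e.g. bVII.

bVImaj7, iv7

In C major the diatonic chords are C, Dm, Em, F, G, Am, Bdim. Of the given chords, C–E–G = C, F–A–C–E = Fmaj7, G–B–D–F = G7 and C–E–G–B = Cmaj7 are diatonic. But Ab–C–Eb–G is foreign: the diatonic vi on degree 6 is Am, whereas Abmaj7 comes from C minor. It is labeled bVImaj7. But F–Ab–C–Eb is foreign: the diatonic IV on degree 4 is F, whereas Fm7 comes from C minor. It is labeled iv7.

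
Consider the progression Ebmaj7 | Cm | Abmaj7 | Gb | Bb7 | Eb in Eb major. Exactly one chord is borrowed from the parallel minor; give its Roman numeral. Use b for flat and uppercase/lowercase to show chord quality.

The diatonic triads in Eb major are Eb, Fm, Gm, Ab, Bb, Cm, Ddim. Ebmaj7, Cm, Abmaj7, Bb7 and Eb are all diatonic. Gb (Gb–Bb–Db) is not: scale degree 3 in Eb major carries Gm (iii). In Eb minor the chord on that degree is Gb, so here it functions as bIII, borrowed from the parallel minor.

bIII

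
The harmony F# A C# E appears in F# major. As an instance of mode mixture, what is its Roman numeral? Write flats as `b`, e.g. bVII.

F# is scale degree 1 in F# major. The diatonic chord on degree 1 would be F# (I), but F#–A–C#–E is the minor-seventh chord from F# minor. As a borrowed chord it is labeled i7.

i7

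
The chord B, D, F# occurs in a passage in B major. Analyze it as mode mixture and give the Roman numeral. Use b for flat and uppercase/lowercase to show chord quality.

The root B is the diatonic 1st degree of B major; the borrowing shows in the chord quality. The diatonic chord on degree 1 would be B (I), but B–D–F# is the minor chord from B minor. As a borrowed chord it is labeled i.

i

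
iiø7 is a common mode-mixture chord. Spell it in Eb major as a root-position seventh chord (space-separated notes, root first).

F Ab Cb Eb

iiø7 is built on scale degree 2, which is F in both Eb major and its parallel. Stacking thirds in Eb minor on F gives F–Ab–Cb–Eb.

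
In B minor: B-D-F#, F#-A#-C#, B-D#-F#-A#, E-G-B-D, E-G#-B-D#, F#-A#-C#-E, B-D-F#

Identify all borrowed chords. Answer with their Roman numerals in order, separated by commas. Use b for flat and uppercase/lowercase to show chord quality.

In B minor (with V from harmonic minor) the diatonic chords are Bm, C#dim, D, Em, F#, G, A. Of the given chords, B–D–F# = Bm, F#–A#–C# = F#, E–G–B–D = Em7 and F#–A#–C#–E = F#7 are diatonic. B–D#–F#–A# doesn't fit — on degree 1 B minor would have Bm (i). Bmaj7 is the degree-1 chord of B major, so it is the borrowed Imaj7. But E–G#–B–D# is foreign: the diatonic iv on degree 4 is Em, whereas Emaj7 comes from B major. It is labeled IVmaj7.

Imaj7, IVmaj7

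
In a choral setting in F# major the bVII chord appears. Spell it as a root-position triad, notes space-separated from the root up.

E G# B

Scale degree 7 in F# major is E#. bVII uses the lowered form, E, taken from F# minor. In F# minor the chord on E is E–G#–B.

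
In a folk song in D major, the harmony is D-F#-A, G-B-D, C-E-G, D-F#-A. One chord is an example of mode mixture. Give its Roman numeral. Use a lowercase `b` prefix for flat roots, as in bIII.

bVII

The diatonic triads in D major are D, Em, F#m, G, A, Bm, C#dim. Of the given chords, D–F#–A = D and G–B–D = G are diatonic. C–E–G doesn't fit — on degree 7 D major would have C#dim (vii°). C is the degree-7 chord of D minor, so it is the borrowed bVII.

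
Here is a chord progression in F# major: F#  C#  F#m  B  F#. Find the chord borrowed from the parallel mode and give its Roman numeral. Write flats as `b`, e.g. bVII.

i

In F# major the diatonic chords are F#, G#m, A#m, B, C#, D#m, E#dim. F#, C# and B are all diatonic. F#m (F#–A–C#) doesn't fit — on degree 1 F# major would have F# (I). F#m is the degree-1 chord of F# minor, so it is the borrowed i.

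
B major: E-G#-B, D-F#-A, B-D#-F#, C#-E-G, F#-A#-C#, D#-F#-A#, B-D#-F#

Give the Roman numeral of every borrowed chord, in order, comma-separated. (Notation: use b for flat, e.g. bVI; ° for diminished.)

In B major the diatonic chords are B, C#m, D#m, E, F#, G#m, A#dim. E–G#–B = E, B–D#–F# = B, F#–A#–C# = F# and D#–F#–A# = D#m are all diatonic. D–F#–A is not: scale degree 3 in B major carries D#m (iii). In B minor the chord on that degree is D, so here it functions as bIII, borrowed from the parallel minor. But C#–E–G is foreign: the diatonic ii on degree 2 is C#m, whereas C#dim comes from B minor. It is labeled ii°.

bIII, ii°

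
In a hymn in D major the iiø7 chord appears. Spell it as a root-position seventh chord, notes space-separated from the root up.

iiø7 is built on scale degree 2, which is E in both D major and its parallel. In D minor the chord on E is E–G–Bb–D.

E G Bb D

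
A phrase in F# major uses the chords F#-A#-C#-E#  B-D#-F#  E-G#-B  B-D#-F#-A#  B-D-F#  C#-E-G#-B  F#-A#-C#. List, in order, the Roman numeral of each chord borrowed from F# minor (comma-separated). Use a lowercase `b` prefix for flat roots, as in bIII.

bVII, iv, v7

In F# major the diatonic chords are F#, G#m, A#m, B, C#, D#m, E#dim. F#–A#–C#–E# = F#maj7, B–D#–F# = B, B–D#–F#–A# = Bmaj7 and F#–A#–C# = F# all belong to that set. E–G#–B doesn't fit — on degree 7 F# major would have E#dim (vii°). E is the degree-7 chord of F# minor, so it is the borrowed bVII. B–D–F# doesn't fit — on degree 4 F# major would have B (IV). Bm is the degree-4 chord of F# minor, so it is the borrowed iv. C#–E–G#–B is not: scale degree 5 in F# major carries C# (V). In F# minor the chord on that degree is C#m7, so here it functions as v7, borrowed from the parallel minor.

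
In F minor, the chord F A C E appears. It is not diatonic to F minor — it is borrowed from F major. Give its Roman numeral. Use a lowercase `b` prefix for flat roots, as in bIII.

Imaj7

F is scale degree 1 in F minor. F–A–C–E is a major-seventh chord — the form found in F major, not the diatonic i (Fm). Borrowed into F minor it is written Imaj7.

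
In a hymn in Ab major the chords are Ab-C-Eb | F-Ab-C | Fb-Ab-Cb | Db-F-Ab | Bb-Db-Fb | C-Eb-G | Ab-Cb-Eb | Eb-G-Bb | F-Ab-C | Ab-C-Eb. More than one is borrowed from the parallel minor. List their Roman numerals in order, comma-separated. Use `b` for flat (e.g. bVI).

Ab major has the diatonic set Ab, Bbm, Cm, Db, Eb, Fm, Gdim. Of the given chords, Ab–C–Eb = Ab, F–Ab–C = Fm, Db–F–Ab = Db, C–Eb–G = Cm and Eb–G–Bb = Eb are diatonic. Fb–Ab–Cb is not: scale degree 6 in Ab major carries Fm (vi). In Ab minor the chord on that degree is Fb, so here it functions as bVI, borrowed from the parallel minor. But Bb–Db–Fb is foreign: the diatonic ii on degree 2 is Bbm, whereas Bbdim comes from Ab minor. It is labeled ii°. Ab–Cb–Eb doesn't fit — on degree 1 Ab major would have Ab (I). Abm is the degree-1 chord of Ab minor, so it is the borrowed i.

bVI, ii°, i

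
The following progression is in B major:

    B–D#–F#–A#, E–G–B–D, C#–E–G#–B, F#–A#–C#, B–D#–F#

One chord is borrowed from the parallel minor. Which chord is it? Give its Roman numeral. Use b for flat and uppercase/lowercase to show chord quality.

B major has the diatonic set B, C#m, D#m, E, F#, G#m, A#dim. Of the given chords, B–D#–F#–A# = Bmaj7, C#–E–G#–B = C#m7, F#–A#–C# = F# and B–D#–F# = B are diatonic. But E–G–B–D is foreign: the diatonic IV on degree 4 is E, whereas Em7 comes from B minor. It is labeled iv7.

iv7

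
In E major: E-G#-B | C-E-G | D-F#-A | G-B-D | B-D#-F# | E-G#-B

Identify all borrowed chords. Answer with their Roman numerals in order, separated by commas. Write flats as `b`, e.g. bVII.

bVI, bVII, bIII

E major has the diatonic set E, F#m, G#m, A, B, C#m, D#dim. E–G#–B = E and B–D#–F# = B both belong to that set. C–E–G is not: scale degree 6 in E major carries C#m (vi). In E minor the chord on that degree is C, so here it functions as bVI, borrowed from the parallel minor. But D–F#–A is foreign: the diatonic vii° on degree 7 is D#dim, whereas D comes from E minor. It is labeled bVII. But G–B–D is foreign: the diatonic iii on degree 3 is G#m, whereas G comes from E minor. It is labeled bIII.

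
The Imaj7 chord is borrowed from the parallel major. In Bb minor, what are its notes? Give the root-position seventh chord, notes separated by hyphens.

Imaj7 is built on scale degree 1, which is Bb in both Bb minor and its parallel. Building the major-seventh chord from the parallel major on Bb: Bb–D–F–A.

Bb-D-F-A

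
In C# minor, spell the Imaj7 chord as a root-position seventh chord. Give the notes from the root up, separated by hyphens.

C#-E#-G#-B#

Imaj7 is built on scale degree 1, which is C# in both C# minor and its parallel. Stacking thirds in C# major on C# gives C#–E#–G#–B#.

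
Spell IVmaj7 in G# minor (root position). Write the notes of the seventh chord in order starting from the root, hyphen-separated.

The root, C#, is scale degree 4 — the same note in G# minor and G# major; only the chord quality changes. In G# major the chord on C# is C#–E#–G#–B#.

C#-E#-G#-B#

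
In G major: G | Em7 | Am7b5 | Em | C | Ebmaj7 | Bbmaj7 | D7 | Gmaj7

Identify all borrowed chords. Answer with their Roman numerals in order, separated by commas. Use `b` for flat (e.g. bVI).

iiø7, bVImaj7, bIIImaj7

The diatonic triads in G major are G, Am, Bm, C, D, Em, F#dim. G, Em7, Em, C, D7 and Gmaj7 all belong to that set. Am7b5 (A–C–Eb–G) doesn't fit — on degree 2 G major would have Am (ii). Am7b5 is the degree-2 chord of G minor, so it is the borrowed iiø7. But Ebmaj7 (Eb–G–Bb–D) is foreign: the diatonic vi on degree 6 is Em, whereas Ebmaj7 comes from G minor. It is labeled bVImaj7. But Bbmaj7 (Bb–D–F–A) is foreign: the diatonic iii on degree 3 is Bm, whereas Bbmaj7 comes from G minor. It is labeled bIIImaj7.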